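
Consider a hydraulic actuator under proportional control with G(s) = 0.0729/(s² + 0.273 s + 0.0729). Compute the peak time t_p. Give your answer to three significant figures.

t_p ≈ 13.5 s

Matching coefficients with s² + 2ζω_n s + ω_n² gives ω_n² = 0.0729 ⇒ ω_n = 0.270 rad/s, and ζ = 0.273/(2ω_n) = 0.506.
ω_d = ω_n√(1−ζ²) = 0.233 rad/s. Then t_p = π/ω_d = 13.5 s.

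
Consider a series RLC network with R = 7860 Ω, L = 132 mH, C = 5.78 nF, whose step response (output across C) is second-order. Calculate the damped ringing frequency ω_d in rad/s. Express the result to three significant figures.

For a series RLC circuit (capacitor voltage as output), ω_n = 1/√(LC) = 1/√(132 mH · 5.78 nF) = 36200 rad/s.
ζ = (R/2)·√(C/L) = (7860/2)·√(5.78 nF/132 mH) = 0.822.
ω_d = 36200·√(1 − 0.822²) = 20600 rad/s.

ω_d ≈ 20600 rad/s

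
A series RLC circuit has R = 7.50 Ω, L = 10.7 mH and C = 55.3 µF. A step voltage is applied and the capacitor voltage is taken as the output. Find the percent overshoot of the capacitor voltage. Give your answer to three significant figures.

%OS ≈ 41.5%

For a series RLC circuit (capacitor voltage as output), ω_n = 1/√(LC) = 1/√(10.7 mH · 55.3 µF) = 1300 rad/s.
ζ = (R/2)·√(C/L) = (7.50/2)·√(55.3 µF/10.7 mH) = 0.270.
%OS = 100·exp(−πζ/√(1−ζ²)) = 41.5%.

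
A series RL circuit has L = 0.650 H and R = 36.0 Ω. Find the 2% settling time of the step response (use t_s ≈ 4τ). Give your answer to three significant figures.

t_s ≈ 0.0722 s

τ = L/R = 0.650/36.0 = 0.0181 s.
t_s ≈ 4τ = 0.0722 s.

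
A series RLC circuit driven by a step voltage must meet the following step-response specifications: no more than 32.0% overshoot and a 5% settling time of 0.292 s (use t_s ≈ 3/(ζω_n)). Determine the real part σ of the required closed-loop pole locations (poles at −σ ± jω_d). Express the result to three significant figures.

The settling-time spec alone fixes σ = ζω_n = 3/t_s = 3/0.292 = 10.3.
(Overshoot then fixes ζ = 0.341 and hence ω_d = σ·√(1−ζ²)/ζ = 28.3 rad/s.)

σ ≈ 10.3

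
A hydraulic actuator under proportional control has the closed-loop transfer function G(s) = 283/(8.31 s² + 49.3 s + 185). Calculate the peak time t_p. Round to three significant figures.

Dividing through by 8.31: denominator becomes s² + 5.933 s + 22.26.
So ω_n = √22.26 = 4.72 rad/s and ζ = 5.933/(2·4.72) = 0.629.
ω_d = ω_n√(1−ζ²) = 3.67 rad/s. t_p = π/ω_d = 0.856 s.

t_p ≈ 0.856 s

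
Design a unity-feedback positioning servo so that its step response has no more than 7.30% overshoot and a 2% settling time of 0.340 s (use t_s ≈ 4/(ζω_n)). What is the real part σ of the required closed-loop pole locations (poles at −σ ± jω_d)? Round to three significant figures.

σ ≈ 11.8

The settling-time spec alone fixes σ = ζω_n = 4/t_s = 4/0.340 = 11.8.
(Overshoot then fixes ζ = 0.640 and hence ω_d = σ·√(1−ζ²)/ζ = 14.1 rad/s.)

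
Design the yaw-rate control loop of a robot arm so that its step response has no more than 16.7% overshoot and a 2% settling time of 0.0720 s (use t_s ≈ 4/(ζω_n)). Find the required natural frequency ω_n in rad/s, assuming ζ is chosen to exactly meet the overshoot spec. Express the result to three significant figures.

ω_n ≈ 112 rad/s

ζ = −ln(OS)/√(π² + (ln OS)²). With OS = 0.167, ln OS = −1.790 and ζ = 1.790/3.616 = 0.495.
Then ω_n = 4/(ζ t_s) = 4/(0.495 × 0.0720) = 112 rad/s.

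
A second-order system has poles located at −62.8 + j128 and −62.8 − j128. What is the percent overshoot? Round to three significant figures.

|pole| = ω_n = √(62.8² + 128²) = 143 rad/s; ζ = cos θ = σ/ω_n = 0.440.
Overshoot: exp(−π·0.440/√(1−0.440²)) = 0.214, i.e. 21.4%.

%OS ≈ 21.4%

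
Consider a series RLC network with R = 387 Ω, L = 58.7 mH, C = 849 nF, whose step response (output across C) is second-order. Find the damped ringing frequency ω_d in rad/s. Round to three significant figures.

ω_d ≈ 3030 rad/s

For a series RLC circuit (capacitor voltage as output), ω_n = 1/√(LC) = 1/√(58.7 mH · 849 nF) = 4480 rad/s.
ζ = (R/2)·√(C/L) = (387/2)·√(849 nF/58.7 mH) = 0.736.
ω_d = ω_n√(1−ζ²) = 3030 rad/s.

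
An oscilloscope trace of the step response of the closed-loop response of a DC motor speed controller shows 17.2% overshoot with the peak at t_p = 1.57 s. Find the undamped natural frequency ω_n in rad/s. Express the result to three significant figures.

ζ from %OS: ζ = |ln 0.172|/√(π²+ln²0.172) = 0.489.
From t_p = π/ω_d, ω_d = π/1.57 = 2.00 rad/s, so ω_n = ω_d/√(1−ζ²) = 2.29 rad/s.

ω_n ≈ 2.29 rad/s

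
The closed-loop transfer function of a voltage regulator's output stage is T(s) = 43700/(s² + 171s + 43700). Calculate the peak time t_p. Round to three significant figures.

Matching coefficients with s² + 2ζω_n s + ω_n² gives ω_n² = 43700 ⇒ ω_n = 209 rad/s, and ζ = 171/(2ω_n) = 0.409.
The damped frequency ω_d = ω_n√(1−ζ²) = 191 rad/s. Then t_p = π/ω_d = 0.0165 s.

t_p ≈ 0.0165 s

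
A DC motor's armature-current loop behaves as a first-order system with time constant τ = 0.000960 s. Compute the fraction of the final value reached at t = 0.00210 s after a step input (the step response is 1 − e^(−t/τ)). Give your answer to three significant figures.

y/y_∞ ≈ 0.888

y(t)/y_∞ = 1 − e^(−t/τ) = 1 − e^(−0.00210/0.000960) = 1 − e^(−2.19) = 0.888.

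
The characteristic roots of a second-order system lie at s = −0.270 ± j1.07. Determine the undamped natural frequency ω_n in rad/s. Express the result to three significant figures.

ω_n ≈ 1.10 rad/s

With σ = 0.270, ω_d = 1.07: ω_n = √(σ²+ω_d²) = 1.10 rad/s, ζ = σ/ω_n = 0.245.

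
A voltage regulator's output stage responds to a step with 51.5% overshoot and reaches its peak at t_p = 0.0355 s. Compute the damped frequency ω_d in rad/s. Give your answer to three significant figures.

t_p = π/ω_d, so ω_d = π/0.0355 = 88.5 rad/s.

ω_d ≈ 88.5 rad/s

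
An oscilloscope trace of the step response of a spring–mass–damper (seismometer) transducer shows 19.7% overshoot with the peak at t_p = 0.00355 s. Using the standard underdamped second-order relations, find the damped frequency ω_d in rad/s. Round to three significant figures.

ω_d ≈ 885 rad/s

t_p = π/ω_d, so ω_d = π/0.00355 = 885 rad/s.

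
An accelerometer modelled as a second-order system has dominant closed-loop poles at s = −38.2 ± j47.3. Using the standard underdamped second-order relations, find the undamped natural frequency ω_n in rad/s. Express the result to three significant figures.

With σ = 38.2, ω_d = 47.3: ω_n = √(σ²+ω_d²) = 60.8 rad/s, ζ = σ/ω_n = 0.628.

ω_n ≈ 60.8 rad/s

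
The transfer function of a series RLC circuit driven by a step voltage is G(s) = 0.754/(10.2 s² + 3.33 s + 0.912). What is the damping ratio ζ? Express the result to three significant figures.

Dividing through by 10.2: denominator becomes s² + 0.3265 s + 0.08941.
So ω_n = √0.08941 = 0.299 rad/s and ζ = 0.3265/(2·0.299) = 0.546.

ζ ≈ 0.546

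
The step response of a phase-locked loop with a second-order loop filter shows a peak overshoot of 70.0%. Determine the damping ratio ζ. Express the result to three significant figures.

ζ ≈ 0.113

ζ = −ln(OS)/√(π² + (ln OS)²). With OS = 0.700, ln OS = −0.3567 and ζ = 0.3567/3.162 = 0.113.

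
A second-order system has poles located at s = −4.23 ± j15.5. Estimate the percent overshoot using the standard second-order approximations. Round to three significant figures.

With σ = 4.23, ω_d = 15.5: ω_n = √(σ²+ω_d²) = 16.1 rad/s, ζ = σ/ω_n = 0.263.
%OS = 100·exp(−πζ/√(1−ζ²)) = 42.4%.

%OS ≈ 42.4%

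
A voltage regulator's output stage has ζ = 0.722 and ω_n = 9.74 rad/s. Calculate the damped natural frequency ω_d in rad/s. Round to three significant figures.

ω_d ≈ 6.74 rad/s

ω_d = ω_n√(1−ζ²) = 9.74·√0.479 = 6.74 rad/s.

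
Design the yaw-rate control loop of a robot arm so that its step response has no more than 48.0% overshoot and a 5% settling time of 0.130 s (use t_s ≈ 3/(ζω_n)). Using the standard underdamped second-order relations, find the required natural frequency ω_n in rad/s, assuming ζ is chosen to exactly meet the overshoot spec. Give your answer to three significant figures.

ζ = −ln(OS)/√(π² + (ln OS)²). With OS = 0.480, ln OS = −0.7340 and ζ = 0.7340/3.226 = 0.228.
From t_s ≈ 3/(ζω_n): ω_n = 3/(ζ·t_s) = 3/(0.228·0.130) = 101 rad/s.

ω_n ≈ 101 rad/s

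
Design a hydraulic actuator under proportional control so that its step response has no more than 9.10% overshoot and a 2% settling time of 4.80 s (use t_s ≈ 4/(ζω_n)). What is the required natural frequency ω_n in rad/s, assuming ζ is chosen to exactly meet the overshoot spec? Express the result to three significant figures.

ζ = −ln(OS)/√(π² + (ln OS)²). With OS = 0.0910, ln OS = −2.397 and ζ = 2.397/3.952 = 0.607.
From t_s ≈ 4/(ζω_n): ω_n = 4/(ζ·t_s) = 4/(0.607·4.80) = 1.37 rad/s.

ω_n ≈ 1.37 rad/s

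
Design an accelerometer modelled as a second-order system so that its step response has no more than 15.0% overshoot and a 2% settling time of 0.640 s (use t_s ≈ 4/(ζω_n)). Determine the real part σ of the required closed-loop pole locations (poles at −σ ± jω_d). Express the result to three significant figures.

σ ≈ 6.25

The settling-time spec alone fixes σ = ζω_n = 4/t_s = 4/0.640 = 6.25.
(Overshoot then fixes ζ = 0.517 and hence ω_d = σ·√(1−ζ²)/ζ = 10.3 rad/s.)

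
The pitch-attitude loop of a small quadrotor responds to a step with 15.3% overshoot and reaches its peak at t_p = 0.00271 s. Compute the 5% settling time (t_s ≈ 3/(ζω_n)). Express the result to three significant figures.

ζ from %OS: ζ = |ln 0.153|/√(π²+ln²0.153) = 0.513.
t_p = π/ω_d ⇒ ω_d = 1160 rad/s; then ω_n = ω_d/√(1−ζ²) = 1350 rad/s.
t_s ≈ 3/(ζω_n) = 3/(0.513·1350) = 0.00433 s.

t_s ≈ 0.00433 s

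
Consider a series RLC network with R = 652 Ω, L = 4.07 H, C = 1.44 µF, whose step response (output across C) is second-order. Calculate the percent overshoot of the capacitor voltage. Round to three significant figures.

%OS ≈ 53.7%

For a series RLC circuit (capacitor voltage as output), ω_n = 1/√(LC) = 1/√(4.07 H · 1.44 µF) = 413 rad/s.
ζ = (R/2)·√(C/L) = (652/2)·√(1.44 µF/4.07 H) = 0.194.
%OS = 100 e^{−πζ/√(1−ζ²)} with ζ = 0.194 gives 53.7%.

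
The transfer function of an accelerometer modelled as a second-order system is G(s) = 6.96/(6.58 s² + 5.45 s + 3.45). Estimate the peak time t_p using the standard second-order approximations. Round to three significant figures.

Dividing through by 6.58: denominator becomes s² + 0.8283 s + 0.5243.
So ω_n = √0.5243 = 0.724 rad/s and ζ = 0.8283/(2·0.724) = 0.572.
ω_d = ω_n√(1−ζ²) = 0.594 rad/s. t_p = π/ω_d = 5.29 s.

t_p ≈ 5.29 s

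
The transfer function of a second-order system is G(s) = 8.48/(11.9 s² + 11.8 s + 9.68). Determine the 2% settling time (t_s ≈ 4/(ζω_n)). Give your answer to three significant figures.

t_s ≈ 8.07 s

Dividing through by 11.9: denominator becomes s² + 0.9916 s + 0.8134.
So ω_n = √0.8134 = 0.902 rad/s and ζ = 0.9916/(2·0.902) = 0.550.
t_s ≈ 4/(ζω_n) = 8.07 s.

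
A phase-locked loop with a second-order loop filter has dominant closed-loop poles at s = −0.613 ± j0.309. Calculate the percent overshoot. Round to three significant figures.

%OS ≈ 0.196%

With σ = 0.613, ω_d = 0.309: ω_n = √(σ²+ω_d²) = 0.686 rad/s, ζ = σ/ω_n = 0.893.
%OS = 100·exp(−πζ/√(1−ζ²)) = 0.196%.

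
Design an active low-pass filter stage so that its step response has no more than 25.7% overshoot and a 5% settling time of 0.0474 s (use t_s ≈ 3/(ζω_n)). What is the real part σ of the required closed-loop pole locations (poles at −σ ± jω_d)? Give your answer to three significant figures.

The settling-time spec alone fixes σ = ζω_n = 3/t_s = 3/0.0474 = 63.3.
(Overshoot then fixes ζ = 0.397 and hence ω_d = σ·√(1−ζ²)/ζ = 146 rad/s.)

σ ≈ 63.3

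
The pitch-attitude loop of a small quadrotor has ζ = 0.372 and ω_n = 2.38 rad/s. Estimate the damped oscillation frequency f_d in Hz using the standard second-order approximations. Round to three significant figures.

f_d ≈ 0.352 Hz

ω_d = ω_n√(1−ζ²) = 2.38·√0.862 = 2.21 rad/s.
f_d = ω_d/(2π) = 0.352 Hz.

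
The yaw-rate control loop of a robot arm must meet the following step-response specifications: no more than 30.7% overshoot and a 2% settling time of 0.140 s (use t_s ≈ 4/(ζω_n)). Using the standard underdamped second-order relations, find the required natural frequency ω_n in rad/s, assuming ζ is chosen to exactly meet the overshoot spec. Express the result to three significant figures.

ω_n ≈ 81.2 rad/s

Inverting the overshoot relation: ζ = |ln 0.307|/√(π² + ln²0.307) = 0.352.
From t_s ≈ 4/(ζω_n): ω_n = 4/(ζ·t_s) = 4/(0.352·0.140) = 81.2 rad/s.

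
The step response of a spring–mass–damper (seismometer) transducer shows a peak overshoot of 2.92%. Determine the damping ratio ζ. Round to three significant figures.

Inverting the overshoot relation: ζ = |ln 0.0292|/√(π² + ln²0.0292) = 0.747.

ζ ≈ 0.747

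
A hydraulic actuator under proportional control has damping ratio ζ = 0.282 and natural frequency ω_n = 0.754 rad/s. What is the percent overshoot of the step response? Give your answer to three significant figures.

For an underdamped second-order system, %OS = 100·exp(−πζ/√(1−ζ²)).
πζ/√(1−ζ²) = π·0.282/√(1−0.0795) = 0.9234, so %OS = 100·e^(−0.9234) = 39.7%.

%OS ≈ 39.7%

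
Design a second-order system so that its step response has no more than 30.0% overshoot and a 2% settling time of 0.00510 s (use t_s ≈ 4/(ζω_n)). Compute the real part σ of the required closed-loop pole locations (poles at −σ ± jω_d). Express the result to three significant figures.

The settling-time spec alone fixes σ = ζω_n = 4/t_s = 4/0.00510 = 784.
(Overshoot then fixes ζ = 0.358 and hence ω_d = σ·√(1−ζ²)/ζ = 2050 rad/s.)

σ ≈ 784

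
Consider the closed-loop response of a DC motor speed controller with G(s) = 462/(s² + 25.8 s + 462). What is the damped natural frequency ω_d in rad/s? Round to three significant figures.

ω_n = √462 = 21.5 rad/s; ζ = 25.8/(2·21.5) = 0.600.
ω_d = 21.5·√(1 − 0.600²) = 17.2 rad/s.

ω_d ≈ 17.2 rad/s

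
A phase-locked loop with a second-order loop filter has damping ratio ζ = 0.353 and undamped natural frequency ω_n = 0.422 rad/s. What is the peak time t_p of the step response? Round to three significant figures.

t_p ≈ 7.96 s

The damped frequency is ω_d = ω_n√(1−ζ²) = 0.422·√(1−0.125) = 0.395 rad/s.
Peak time t_p = π/ω_d = π/0.395 = 7.96 s.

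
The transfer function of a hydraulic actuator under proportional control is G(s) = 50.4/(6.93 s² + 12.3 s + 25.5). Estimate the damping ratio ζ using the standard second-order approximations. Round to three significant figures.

Dividing through by 6.93: denominator becomes s² + 1.775 s + 3.680.
So ω_n = √3.680 = 1.92 rad/s and ζ = 1.775/(2·1.92) = 0.463.

ζ ≈ 0.463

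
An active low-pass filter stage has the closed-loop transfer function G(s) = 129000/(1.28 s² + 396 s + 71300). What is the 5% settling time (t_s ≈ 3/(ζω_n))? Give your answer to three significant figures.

t_s ≈ 0.0194 s

Dividing through by 1.28: denominator becomes s² + 309.4 s + 55700.
So ω_n = √55700 = 236 rad/s and ζ = 309.4/(2·236) = 0.655.
t_s ≈ 3/(ζω_n) = 0.0194 s.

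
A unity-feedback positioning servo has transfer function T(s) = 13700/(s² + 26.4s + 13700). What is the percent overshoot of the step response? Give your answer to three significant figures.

%OS ≈ 70.0%

ω_n = √13700 = 117 rad/s; ζ = 26.4/(2·117) = 0.113.
%OS = 100 e^{−πζ/√(1−ζ²)} with ζ = 0.113 gives 70.0%.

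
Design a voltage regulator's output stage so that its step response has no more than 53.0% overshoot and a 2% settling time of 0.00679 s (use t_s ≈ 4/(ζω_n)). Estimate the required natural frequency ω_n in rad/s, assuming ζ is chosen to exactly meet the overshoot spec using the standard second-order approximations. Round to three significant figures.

ω_n ≈ 2970 rad/s

ζ = −ln(OS)/√(π² + (ln OS)²). With OS = 0.530, ln OS = −0.6349 and ζ = 0.6349/3.205 = 0.198.
Then ω_n = 4/(ζ t_s) = 4/(0.198 × 0.00679) = 2970 rad/s.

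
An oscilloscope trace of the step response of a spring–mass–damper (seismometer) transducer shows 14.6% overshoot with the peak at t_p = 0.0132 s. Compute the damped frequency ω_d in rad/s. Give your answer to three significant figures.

t_p = π/ω_d, so ω_d = π/0.0132 = 238 rad/s.

ω_d ≈ 238 rad/s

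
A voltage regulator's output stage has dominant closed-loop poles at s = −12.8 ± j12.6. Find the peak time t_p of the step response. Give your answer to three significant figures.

t_p ≈ 0.249 s

t_p = π/ω_d with ω_d = 12.6 (the imaginary part), so t_p = 0.249 s.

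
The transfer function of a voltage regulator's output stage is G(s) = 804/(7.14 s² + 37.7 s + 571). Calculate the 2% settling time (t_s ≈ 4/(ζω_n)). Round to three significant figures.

t_s ≈ 1.52 s

Dividing through by 7.14: denominator becomes s² + 5.280 s + 79.97.
So ω_n = √79.97 = 8.94 rad/s and ζ = 5.280/(2·8.94) = 0.295.
t_s ≈ 4/(ζω_n) = 1.52 s.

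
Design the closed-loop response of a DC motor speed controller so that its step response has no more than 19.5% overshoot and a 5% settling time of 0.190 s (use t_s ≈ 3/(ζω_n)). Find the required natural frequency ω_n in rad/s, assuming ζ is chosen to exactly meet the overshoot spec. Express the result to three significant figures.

From %OS = 100·exp(−πζ/√(1−ζ²)), invert to get ζ = −ln(OS)/√(π² + ln²(OS)) with OS = 0.195.
−ln 0.195 = 1.635, so ζ = 1.635/√(π² + 2.672) = 0.462.
From t_s ≈ 3/(ζω_n): ω_n = 3/(ζ·t_s) = 3/(0.462·0.190) = 34.2 rad/s.

ω_n ≈ 34.2 rad/s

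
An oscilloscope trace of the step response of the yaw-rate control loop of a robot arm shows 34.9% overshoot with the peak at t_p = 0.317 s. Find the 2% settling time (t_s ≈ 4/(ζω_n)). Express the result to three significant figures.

t_s ≈ 1.20 s

From the overshoot, ζ = −ln(OS)/√(π²+ln²(OS)) = 0.318.
t_p = π/ω_d ⇒ ω_d = 9.91 rad/s; then ω_n = ω_d/√(1−ζ²) = 10.5 rad/s.
t_s ≈ 4/(ζω_n) = 4/(0.318·10.5) = 1.20 s.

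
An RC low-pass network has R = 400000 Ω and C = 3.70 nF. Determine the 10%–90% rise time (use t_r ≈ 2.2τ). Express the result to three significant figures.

t_r ≈ 0.00326 s

τ = RC = 400000 × 3.70 nF = 0.00148 s.
t_r ≈ 2.2τ = 0.00326 s.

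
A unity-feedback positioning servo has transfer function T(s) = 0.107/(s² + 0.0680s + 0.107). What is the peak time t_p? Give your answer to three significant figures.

Comparing the denominator to s² + 2ζω_n s + ω_n²: ω_n = √0.107 = 0.327 rad/s, and 2ζω_n = 0.0680 so ζ = 0.0680/(2·0.327) = 0.104.
ω_d = 0.327·√(1 − 0.104²) = 0.325 rad/s. Then t_p = π/ω_d = 9.66 s.

t_p ≈ 9.66 s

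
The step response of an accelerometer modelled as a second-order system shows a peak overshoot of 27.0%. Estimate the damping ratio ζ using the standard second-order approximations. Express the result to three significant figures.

ζ ≈ 0.385

ζ = −ln(OS)/√(π² + (ln OS)²). With OS = 0.270, ln OS = −1.309 and ζ = 1.309/3.404 = 0.385.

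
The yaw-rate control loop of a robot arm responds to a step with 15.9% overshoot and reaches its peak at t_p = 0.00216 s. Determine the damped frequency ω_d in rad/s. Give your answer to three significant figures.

ω_d ≈ 1450 rad/s

t_p = π/ω_d, so ω_d = π/0.00216 = 1450 rad/s.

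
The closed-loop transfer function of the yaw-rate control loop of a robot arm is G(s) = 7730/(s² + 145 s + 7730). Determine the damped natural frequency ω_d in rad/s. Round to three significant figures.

Matching coefficients with s² + 2ζω_n s + ω_n² gives ω_n² = 7730 ⇒ ω_n = 87.9 rad/s, and ζ = 145/(2ω_n) = 0.825.
The damped frequency ω_d = ω_n√(1−ζ²) = 49.7 rad/s.

ω_d ≈ 49.7 rad/s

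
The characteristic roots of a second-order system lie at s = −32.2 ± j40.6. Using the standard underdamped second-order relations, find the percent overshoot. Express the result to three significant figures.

|pole| = ω_n = √(32.2² + 40.6²) = 51.8 rad/s; ζ = cos θ = σ/ω_n = 0.621.
Overshoot: exp(−π·0.621/√(1−0.621²)) = 0.0828, i.e. 8.28%.

%OS ≈ 8.28%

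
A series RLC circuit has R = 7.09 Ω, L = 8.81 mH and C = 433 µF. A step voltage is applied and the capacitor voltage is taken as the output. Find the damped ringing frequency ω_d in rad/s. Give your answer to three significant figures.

ω_d ≈ 317 rad/s

For a series RLC circuit (capacitor voltage as output), ω_n = 1/√(LC) = 1/√(8.81 mH · 433 µF) = 512 rad/s.
ζ = (R/2)·√(C/L) = (7.09/2)·√(433 µF/8.81 mH) = 0.786.
The damped frequency ω_d = ω_n√(1−ζ²) = 317 rad/s.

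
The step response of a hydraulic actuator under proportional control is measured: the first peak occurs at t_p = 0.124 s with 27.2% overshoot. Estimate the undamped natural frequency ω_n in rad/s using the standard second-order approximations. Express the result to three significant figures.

ζ from %OS: ζ = |ln 0.272|/√(π²+ln²0.272) = 0.383.
t_p = π/ω_d ⇒ ω_d = 25.3 rad/s; then ω_n = ω_d/√(1−ζ²) = 27.4 rad/s.

ω_n ≈ 27.4 rad/s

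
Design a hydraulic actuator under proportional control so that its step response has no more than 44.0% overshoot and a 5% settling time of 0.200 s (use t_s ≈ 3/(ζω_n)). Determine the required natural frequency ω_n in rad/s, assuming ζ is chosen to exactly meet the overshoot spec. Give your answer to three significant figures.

ζ = −ln(OS)/√(π² + (ln OS)²). With OS = 0.440, ln OS = −0.8210 and ζ = 0.8210/3.247 = 0.253.
Then ω_n = 3/(ζ t_s) = 3/(0.253 × 0.200) = 59.3 rad/s.

ω_n ≈ 59.3 rad/s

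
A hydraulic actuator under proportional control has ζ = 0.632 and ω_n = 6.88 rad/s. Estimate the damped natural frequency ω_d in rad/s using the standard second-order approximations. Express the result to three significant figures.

ω_d ≈ 5.33 rad/s

ω_d = ω_n√(1−ζ²) = 6.88·√0.601 = 5.33 rad/s.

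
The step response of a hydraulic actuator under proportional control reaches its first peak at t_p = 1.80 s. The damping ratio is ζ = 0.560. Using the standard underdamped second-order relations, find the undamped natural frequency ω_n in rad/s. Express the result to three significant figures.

Peak time t_p = π/ω_d, so ω_d = π/t_p = π/1.80 = 1.75 rad/s.
ω_n = ω_d/√(1−ζ²) = 1.75/√0.686 = 2.11 rad/s.

ω_n ≈ 2.11 rad/s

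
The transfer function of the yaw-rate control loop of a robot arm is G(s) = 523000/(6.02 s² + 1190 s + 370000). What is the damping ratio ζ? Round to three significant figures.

Dividing through by 6.02: denominator becomes s² + 197.7 s + 61460.
So ω_n = √61460 = 248 rad/s and ζ = 197.7/(2·248) = 0.399.

ζ ≈ 0.399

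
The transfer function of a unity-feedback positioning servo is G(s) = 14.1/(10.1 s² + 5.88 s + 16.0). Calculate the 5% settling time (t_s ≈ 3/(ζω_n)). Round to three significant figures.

Dividing through by 10.1: denominator becomes s² + 0.5822 s + 1.584.
So ω_n = √1.584 = 1.26 rad/s and ζ = 0.5822/(2·1.26) = 0.231.
t_s ≈ 3/(ζω_n) = 10.3 s.

t_s ≈ 10.3 s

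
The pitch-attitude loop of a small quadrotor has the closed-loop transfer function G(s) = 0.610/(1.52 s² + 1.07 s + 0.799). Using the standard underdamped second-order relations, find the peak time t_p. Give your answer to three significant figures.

Dividing through by 1.52: denominator becomes s² + 0.7039 s + 0.5257.
So ω_n = √0.5257 = 0.725 rad/s and ζ = 0.7039/(2·0.725) = 0.485.
ω_d = ω_n√(1−ζ²) = 0.634 rad/s. t_p = π/ω_d = 4.96 s.

t_p ≈ 4.96 s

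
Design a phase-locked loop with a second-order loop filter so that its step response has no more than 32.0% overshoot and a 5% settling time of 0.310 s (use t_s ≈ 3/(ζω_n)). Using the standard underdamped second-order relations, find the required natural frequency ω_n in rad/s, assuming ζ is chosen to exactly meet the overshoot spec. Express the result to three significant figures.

ω_n ≈ 28.4 rad/s

Inverting the overshoot relation: ζ = |ln 0.320|/√(π² + ln²0.320) = 0.341.
From t_s ≈ 3/(ζω_n): ω_n = 3/(ζ·t_s) = 3/(0.341·0.310) = 28.4 rad/s.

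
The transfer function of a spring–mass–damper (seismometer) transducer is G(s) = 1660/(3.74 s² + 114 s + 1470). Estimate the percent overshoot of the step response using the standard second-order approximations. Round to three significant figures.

%OS ≈ 2.29%

Dividing through by 3.74: denominator becomes s² + 30.48 s + 393.0.
So ω_n = √393.0 = 19.8 rad/s and ζ = 30.48/(2·19.8) = 0.769.
%OS = 100·exp(−πζ/√(1−ζ²)) = 2.29%.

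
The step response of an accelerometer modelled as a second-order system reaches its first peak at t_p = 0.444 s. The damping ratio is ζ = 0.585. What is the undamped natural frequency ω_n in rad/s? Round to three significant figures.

Peak time t_p = π/ω_d, so ω_d = π/t_p = π/0.444 = 7.08 rad/s.
ω_n = ω_d/√(1−ζ²) = 7.08/√0.658 = 8.72 rad/s.

ω_n ≈ 8.72 rad/s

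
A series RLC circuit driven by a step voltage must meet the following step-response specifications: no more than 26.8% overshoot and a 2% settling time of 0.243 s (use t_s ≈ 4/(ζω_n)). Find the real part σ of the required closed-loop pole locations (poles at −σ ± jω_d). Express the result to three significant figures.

σ ≈ 16.5

The settling-time spec alone fixes σ = ζω_n = 4/t_s = 4/0.243 = 16.5.
(Overshoot then fixes ζ = 0.387 and hence ω_d = σ·√(1−ζ²)/ζ = 39.3 rad/s.)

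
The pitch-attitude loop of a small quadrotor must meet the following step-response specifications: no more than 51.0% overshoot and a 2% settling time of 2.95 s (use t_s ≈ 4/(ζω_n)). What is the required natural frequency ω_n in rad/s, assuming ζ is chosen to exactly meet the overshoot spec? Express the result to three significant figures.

ω_n ≈ 6.47 rad/s

ζ = −ln(OS)/√(π² + (ln OS)²). With OS = 0.510, ln OS = −0.6733 and ζ = 0.6733/3.213 = 0.210.
From t_s ≈ 4/(ζω_n): ω_n = 4/(ζ·t_s) = 4/(0.210·2.95) = 6.47 rad/s.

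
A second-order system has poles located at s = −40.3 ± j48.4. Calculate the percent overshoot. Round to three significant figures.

|pole| = ω_n = √(40.3² + 48.4²) = 63.0 rad/s; ζ = cos θ = σ/ω_n = 0.640.
Overshoot: exp(−π·0.640/√(1−0.640²)) = 0.0731, i.e. 7.31%.

%OS ≈ 7.31%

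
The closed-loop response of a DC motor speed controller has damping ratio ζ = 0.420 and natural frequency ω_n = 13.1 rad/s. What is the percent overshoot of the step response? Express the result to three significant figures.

%OS ≈ 23.4%

For an underdamped second-order system, %OS = 100·exp(−πζ/√(1−ζ²)).
πζ/√(1−ζ²) = π·0.420/√(1−0.176) = 1.454, so %OS = 100·e^(−1.454) = 23.4%.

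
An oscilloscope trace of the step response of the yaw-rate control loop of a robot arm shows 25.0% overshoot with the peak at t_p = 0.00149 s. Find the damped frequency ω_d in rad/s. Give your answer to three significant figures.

t_p = π/ω_d, so ω_d = π/0.00149 = 2110 rad/s.

ω_d ≈ 2110 rad/s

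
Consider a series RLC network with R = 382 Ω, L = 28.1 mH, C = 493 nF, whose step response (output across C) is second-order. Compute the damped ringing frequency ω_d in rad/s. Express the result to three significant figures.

For a series RLC circuit (capacitor voltage as output), ω_n = 1/√(LC) = 1/√(28.1 mH · 493 nF) = 8500 rad/s.
ζ = (R/2)·√(C/L) = (382/2)·√(493 nF/28.1 mH) = 0.800.
ω_d = ω_n√(1−ζ²) = 5100 rad/s.

ω_d ≈ 5100 rad/s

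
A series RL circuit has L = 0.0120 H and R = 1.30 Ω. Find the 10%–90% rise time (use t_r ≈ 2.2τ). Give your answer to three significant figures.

τ = L/R = 0.0120/1.30 = 0.00923 s.
t_r ≈ 2.2τ = 0.0203 s.

t_r ≈ 0.0203 s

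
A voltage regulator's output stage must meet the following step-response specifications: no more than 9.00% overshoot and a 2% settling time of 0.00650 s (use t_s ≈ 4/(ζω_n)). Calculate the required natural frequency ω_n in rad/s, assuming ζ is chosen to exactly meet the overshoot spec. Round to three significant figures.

ω_n ≈ 1010 rad/s

ζ = −ln(OS)/√(π² + (ln OS)²). With OS = 0.0900, ln OS = −2.408 and ζ = 2.408/3.958 = 0.608.
From t_s ≈ 4/(ζω_n): ω_n = 4/(ζ·t_s) = 4/(0.608·0.00650) = 1010 rad/s.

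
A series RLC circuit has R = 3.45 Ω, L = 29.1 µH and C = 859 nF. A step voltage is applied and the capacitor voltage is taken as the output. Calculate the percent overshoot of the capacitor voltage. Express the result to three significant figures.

%OS ≈ 37.7%

For a series RLC circuit (capacitor voltage as output), ω_n = 1/√(LC) = 1/√(29.1 µH · 859 nF) = 200000 rad/s.
ζ = (R/2)·√(C/L) = (3.45/2)·√(859 nF/29.1 µH) = 0.296.
%OS = 100·exp(−πζ/√(1−ζ²)) = 37.7%.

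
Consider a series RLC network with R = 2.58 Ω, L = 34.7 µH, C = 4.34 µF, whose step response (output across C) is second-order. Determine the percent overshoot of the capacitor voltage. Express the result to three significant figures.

For a series RLC circuit (capacitor voltage as output), ω_n = 1/√(LC) = 1/√(34.7 µH · 4.34 µF) = 81500 rad/s.
ζ = (R/2)·√(C/L) = (2.58/2)·√(4.34 µF/34.7 µH) = 0.456.
%OS = 100 e^{−πζ/√(1−ζ²)} with ζ = 0.456 gives 20.0%.

%OS ≈ 20.0%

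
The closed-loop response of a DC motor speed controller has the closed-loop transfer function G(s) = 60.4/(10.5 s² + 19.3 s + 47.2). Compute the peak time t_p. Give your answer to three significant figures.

t_p ≈ 1.64 s

Dividing through by 10.5: denominator becomes s² + 1.838 s + 4.495.
So ω_n = √4.495 = 2.12 rad/s and ζ = 1.838/(2·2.12) = 0.433.
ω_d = 2.12·√(1 − 0.433²) = 1.91 rad/s. t_p = π/ω_d = 1.64 s.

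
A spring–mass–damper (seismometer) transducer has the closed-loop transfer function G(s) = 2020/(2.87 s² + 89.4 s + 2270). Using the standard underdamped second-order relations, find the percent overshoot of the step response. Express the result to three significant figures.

%OS ≈ 12.4%

Dividing through by 2.87: denominator becomes s² + 31.15 s + 790.9.
So ω_n = √790.9 = 28.1 rad/s and ζ = 31.15/(2·28.1) = 0.554.
Overshoot: exp(−π·0.554/√(1−0.554²)) = 0.124, i.e. 12.4%.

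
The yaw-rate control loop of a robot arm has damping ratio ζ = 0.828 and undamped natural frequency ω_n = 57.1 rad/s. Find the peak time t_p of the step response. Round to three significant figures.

The damped frequency is ω_d = ω_n√(1−ζ²) = 57.1·√(1−0.686) = 32.0 rad/s.
Peak time t_p = π/ω_d = π/32.0 = 0.0981 s.

t_p ≈ 0.0981 s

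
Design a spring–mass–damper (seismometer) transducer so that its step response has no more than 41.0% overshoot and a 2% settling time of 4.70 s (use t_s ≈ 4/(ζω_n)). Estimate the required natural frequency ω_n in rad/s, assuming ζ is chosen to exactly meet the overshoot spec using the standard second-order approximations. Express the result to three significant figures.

ω_n ≈ 3.12 rad/s

ζ = −ln(OS)/√(π² + (ln OS)²). With OS = 0.410, ln OS = −0.8916 and ζ = 0.8916/3.266 = 0.273.
From t_s ≈ 4/(ζω_n): ω_n = 4/(ζ·t_s) = 4/(0.273·4.70) = 3.12 rad/s.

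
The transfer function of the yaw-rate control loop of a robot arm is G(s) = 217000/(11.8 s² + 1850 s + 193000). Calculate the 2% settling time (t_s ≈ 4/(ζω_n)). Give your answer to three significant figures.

t_s ≈ 0.0510 s

Dividing through by 11.8: denominator becomes s² + 156.8 s + 16360.
So ω_n = √16360 = 128 rad/s and ζ = 156.8/(2·128) = 0.613.
t_s ≈ 4/(ζω_n) = 0.0510 s.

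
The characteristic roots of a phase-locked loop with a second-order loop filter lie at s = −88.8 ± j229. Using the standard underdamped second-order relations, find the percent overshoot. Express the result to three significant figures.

The poles are at −σ ± jω_d with σ = 88.8 and ω_d = 229, so ω_n = √(σ²+ω_d²) = 246 rad/s and ζ = σ/ω_n = 0.362.
%OS = 100·exp(−πζ/√(1−ζ²)) = 29.6%.

%OS ≈ 29.6%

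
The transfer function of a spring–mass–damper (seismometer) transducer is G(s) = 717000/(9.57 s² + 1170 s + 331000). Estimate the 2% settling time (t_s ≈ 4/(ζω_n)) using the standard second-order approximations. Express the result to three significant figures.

t_s ≈ 0.0654 s

Dividing through by 9.57: denominator becomes s² + 122.3 s + 34590.
So ω_n = √34590 = 186 rad/s and ζ = 122.3/(2·186) = 0.329.
t_s ≈ 4/(ζω_n) = 0.0654 s.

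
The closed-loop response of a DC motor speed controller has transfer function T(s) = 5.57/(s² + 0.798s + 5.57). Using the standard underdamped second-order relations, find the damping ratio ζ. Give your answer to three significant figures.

ζ ≈ 0.169

Comparing the denominator to s² + 2ζω_n s + ω_n²: ω_n = √5.57 = 2.36 rad/s, and 2ζω_n = 0.798 so ζ = 0.798/(2·2.36) = 0.169.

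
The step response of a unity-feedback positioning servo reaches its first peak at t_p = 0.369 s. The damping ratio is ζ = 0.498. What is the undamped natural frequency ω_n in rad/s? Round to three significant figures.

ω_n ≈ 9.82 rad/s

Peak time t_p = π/ω_d, so ω_d = π/t_p = π/0.369 = 8.51 rad/s.
ω_n = ω_d/√(1−ζ²) = 8.51/√0.752 = 9.82 rad/s.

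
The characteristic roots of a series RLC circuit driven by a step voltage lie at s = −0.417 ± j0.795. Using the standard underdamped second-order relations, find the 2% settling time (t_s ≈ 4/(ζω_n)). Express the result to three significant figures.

t_s ≈ 9.59 s

For poles at −σ ± jω_d, ζω_n = σ = 0.417, so t_s ≈ 4/σ = 9.59 s.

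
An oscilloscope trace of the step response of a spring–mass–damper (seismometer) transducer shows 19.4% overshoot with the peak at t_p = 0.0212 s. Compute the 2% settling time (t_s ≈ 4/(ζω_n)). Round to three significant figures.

t_s ≈ 0.0517 s

The overshoot fixes ζ = −ln(OS)/√(π²+ln²(OS)) = 0.463.
From t_p = π/ω_d, ω_d = π/0.0212 = 148 rad/s, so ω_n = ω_d/√(1−ζ²) = 167 rad/s.
t_s ≈ 4/(ζω_n) = 4/(0.463·167) = 0.0517 s.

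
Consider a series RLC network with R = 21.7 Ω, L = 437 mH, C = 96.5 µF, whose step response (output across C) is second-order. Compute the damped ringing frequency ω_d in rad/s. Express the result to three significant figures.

ω_d ≈ 152 rad/s

For a series RLC circuit (capacitor voltage as output), ω_n = 1/√(LC) = 1/√(437 mH · 96.5 µF) = 154 rad/s.
ζ = (R/2)·√(C/L) = (21.7/2)·√(96.5 µF/437 mH) = 0.161.
ω_d = ω_n√(1−ζ²) = 152 rad/s.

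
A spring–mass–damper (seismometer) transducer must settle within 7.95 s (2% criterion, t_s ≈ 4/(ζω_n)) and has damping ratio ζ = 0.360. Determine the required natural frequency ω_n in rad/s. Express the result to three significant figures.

ω_n ≈ 1.40 rad/s

Rearranging t_s ≈ 4/(ζω_n) gives ω_n = 4/(ζ·t_s) = 4/(0.360 × 7.95) = 1.40 rad/s.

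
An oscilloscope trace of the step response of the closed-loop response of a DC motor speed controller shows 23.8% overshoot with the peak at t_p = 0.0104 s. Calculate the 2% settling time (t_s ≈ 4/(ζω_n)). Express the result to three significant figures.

t_s ≈ 0.0290 s

ζ from %OS: ζ = |ln 0.238|/√(π²+ln²0.238) = 0.416.
From t_p = π/ω_d, ω_d = π/0.0104 = 302 rad/s, so ω_n = ω_d/√(1−ζ²) = 332 rad/s.
t_s ≈ 4/(ζω_n) = 4/(0.416·332) = 0.0290 s.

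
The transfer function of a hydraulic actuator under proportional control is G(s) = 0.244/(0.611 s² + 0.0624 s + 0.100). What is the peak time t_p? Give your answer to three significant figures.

t_p ≈ 7.83 s

Dividing through by 0.611: denominator becomes s² + 0.1021 s + 0.1637.
So ω_n = √0.1637 = 0.405 rad/s and ζ = 0.1021/(2·0.405) = 0.126.
ω_d = ω_n√(1−ζ²) = 0.401 rad/s. t_p = π/ω_d = 7.83 s.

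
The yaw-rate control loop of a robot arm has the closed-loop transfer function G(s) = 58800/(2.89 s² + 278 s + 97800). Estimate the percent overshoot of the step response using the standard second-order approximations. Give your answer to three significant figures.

Dividing through by 2.89: denominator becomes s² + 96.19 s + 33840.
So ω_n = √33840 = 184 rad/s and ζ = 96.19/(2·184) = 0.261.
Overshoot: exp(−π·0.261/√(1−0.261²)) = 0.427, i.e. 42.7%.

%OS ≈ 42.7%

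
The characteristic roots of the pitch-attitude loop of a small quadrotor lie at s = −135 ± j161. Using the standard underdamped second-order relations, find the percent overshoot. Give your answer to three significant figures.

The poles are at −σ ± jω_d with σ = 135 and ω_d = 161, so ω_n = √(σ²+ω_d²) = 210 rad/s and ζ = σ/ω_n = 0.643.
%OS = 100 e^{−πζ/√(1−ζ²)} with ζ = 0.643 gives 7.18%.

%OS ≈ 7.18%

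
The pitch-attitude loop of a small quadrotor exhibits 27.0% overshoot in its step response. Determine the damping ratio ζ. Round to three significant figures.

Inverting the overshoot relation: ζ = |ln 0.270|/√(π² + ln²0.270) = 0.385.

ζ ≈ 0.385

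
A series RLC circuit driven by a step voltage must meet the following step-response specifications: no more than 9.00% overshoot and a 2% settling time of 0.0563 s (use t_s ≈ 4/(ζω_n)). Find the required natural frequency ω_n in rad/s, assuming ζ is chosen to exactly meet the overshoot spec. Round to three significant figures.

ζ = −ln(OS)/√(π² + (ln OS)²). With OS = 0.0900, ln OS = −2.408 and ζ = 2.408/3.958 = 0.608.
From t_s ≈ 4/(ζω_n): ω_n = 4/(ζ·t_s) = 4/(0.608·0.0563) = 117 rad/s.

ω_n ≈ 117 rad/s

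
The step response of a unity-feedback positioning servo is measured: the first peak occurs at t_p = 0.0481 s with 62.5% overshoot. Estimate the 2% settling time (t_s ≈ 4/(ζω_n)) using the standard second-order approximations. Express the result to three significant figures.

From the overshoot, ζ = −ln(OS)/√(π²+ln²(OS)) = 0.148.
From t_p = π/ω_d, ω_d = π/0.0481 = 65.3 rad/s, so ω_n = ω_d/√(1−ζ²) = 66.0 rad/s.
t_s ≈ 4/(ζω_n) = 4/(0.148·66.0) = 0.409 s.

t_s ≈ 0.409 s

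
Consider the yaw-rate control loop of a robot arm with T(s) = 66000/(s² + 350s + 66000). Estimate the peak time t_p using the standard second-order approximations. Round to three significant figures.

t_p ≈ 0.0167 s

ω_n = √66000 = 257 rad/s; ζ = 350/(2·257) = 0.681.
The damped frequency ω_d = ω_n√(1−ζ²) = 188 rad/s. Then t_p = π/ω_d = 0.0167 s.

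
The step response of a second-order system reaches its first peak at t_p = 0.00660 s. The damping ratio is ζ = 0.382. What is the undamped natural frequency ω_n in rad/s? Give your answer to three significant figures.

ω_n ≈ 515 rad/s

Peak time t_p = π/ω_d, so ω_d = π/t_p = π/0.00660 = 476 rad/s.
ω_n = ω_d/√(1−ζ²) = 476/√0.854 = 515 rad/s.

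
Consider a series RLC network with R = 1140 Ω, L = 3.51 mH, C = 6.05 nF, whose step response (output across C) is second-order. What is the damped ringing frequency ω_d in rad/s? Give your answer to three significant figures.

ω_d ≈ 144000 rad/s

For a series RLC circuit (capacitor voltage as output), ω_n = 1/√(LC) = 1/√(3.51 mH · 6.05 nF) = 217000 rad/s.
ζ = (R/2)·√(C/L) = (1140/2)·√(6.05 nF/3.51 mH) = 0.748.
The damped frequency ω_d = ω_n√(1−ζ²) = 144000 rad/s.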